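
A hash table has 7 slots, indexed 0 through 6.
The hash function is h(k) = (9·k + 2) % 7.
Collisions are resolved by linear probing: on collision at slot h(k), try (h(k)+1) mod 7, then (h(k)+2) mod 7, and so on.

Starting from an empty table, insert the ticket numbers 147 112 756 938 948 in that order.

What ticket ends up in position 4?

756

147 hashes to 2; slot 2 is free → place at 2.
112 hashes to 2; 2 taken → place at 3.
756 hashes to 2; 2,3 taken → place at 4.
938 hashes to 2; 2,3,4 taken → place at 5.
948 hashes to 1; slot 1 is free → place at 1.
Table: [_, 948, 147, 112, 756, 938, _]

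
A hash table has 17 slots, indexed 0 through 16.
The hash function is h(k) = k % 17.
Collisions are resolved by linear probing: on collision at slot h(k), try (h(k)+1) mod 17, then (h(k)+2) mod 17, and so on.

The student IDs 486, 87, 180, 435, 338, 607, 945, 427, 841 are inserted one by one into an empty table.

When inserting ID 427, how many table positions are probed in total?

486: h=10 => slot 10
87: h=2 => slot 2
180: h=10, probe 10,11 => slot 11
435: h=10, probe 10,11,12 => slot 12
338: h=15 => slot 15
607: h=12, probe 12,13 => slot 13
945: h=10, probe 10,11,12,13,14 => slot 14
427: h=2, probe 2,3 => slot 3
841: h=8 => slot 8
Table: [—, —, 87, 427, —, —, —, —, 841, —, 486, 180, 435, 607, 945, 338, —]

2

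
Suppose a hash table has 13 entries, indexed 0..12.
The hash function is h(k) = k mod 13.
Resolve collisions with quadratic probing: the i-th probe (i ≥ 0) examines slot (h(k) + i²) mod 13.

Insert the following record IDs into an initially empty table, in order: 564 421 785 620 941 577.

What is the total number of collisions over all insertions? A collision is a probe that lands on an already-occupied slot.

11

564 hashes to 5; slot 5 is free → place at 5.
421 hashes to 5; 5 taken → place at 6.
785 hashes to 5; 5,6 taken → place at 9.
620 hashes to 9; 9 taken → place at 10.
941 hashes to 5; 5,6,9 taken → place at 1.
577 hashes to 5; 5,6,9,1 taken → place at 8.
Table: [—, 941, —, —, —, 564, 421, —, 577, 785, 620, —, —]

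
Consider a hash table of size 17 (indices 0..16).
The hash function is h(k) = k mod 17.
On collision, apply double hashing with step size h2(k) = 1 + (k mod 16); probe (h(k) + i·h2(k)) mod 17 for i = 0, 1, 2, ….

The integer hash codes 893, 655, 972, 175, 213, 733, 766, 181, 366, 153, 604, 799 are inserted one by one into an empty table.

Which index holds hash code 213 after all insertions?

15

893: h=9 => slot 9
655: h=9, h2=16, probe 9,8 => slot 8
972: h=3 => slot 3
175: h=5 => slot 5
213: h=9, h2=6, probe 9,15 => slot 15
733: h=2 => slot 2
766: h=1 => slot 1
181: h=11 => slot 11
366: h=9, h2=15, probe 9,7 => slot 7
153: h=0 => slot 0
604: h=9, h2=13, probe 9,5,1,14 => slot 14
799: h=0, h2=16, probe 0,16 => slot 16
Table: [153, 766, 733, 972, -, 175, -, 366, 655, 893, -, 181, -, -, 604, 213, 799]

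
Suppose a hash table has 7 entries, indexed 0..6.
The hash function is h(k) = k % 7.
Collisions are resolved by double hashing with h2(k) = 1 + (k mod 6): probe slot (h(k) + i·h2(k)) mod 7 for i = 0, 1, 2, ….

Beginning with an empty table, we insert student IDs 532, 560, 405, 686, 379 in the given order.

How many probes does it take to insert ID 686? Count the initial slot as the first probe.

Insert 532: h=0, slot 0 empty -> index 0.
Insert 560: h=0, h2=3, slot 0 occupied -> index 3.
Insert 405: h=6, slot 6 empty -> index 6.
Insert 686: h=0, h2=3, slots 0,3,6 occupied -> index 2.
Insert 379: h=1, slot 1 empty -> index 1.
Table: [532, 379, 686, 560, ., ., 405]

4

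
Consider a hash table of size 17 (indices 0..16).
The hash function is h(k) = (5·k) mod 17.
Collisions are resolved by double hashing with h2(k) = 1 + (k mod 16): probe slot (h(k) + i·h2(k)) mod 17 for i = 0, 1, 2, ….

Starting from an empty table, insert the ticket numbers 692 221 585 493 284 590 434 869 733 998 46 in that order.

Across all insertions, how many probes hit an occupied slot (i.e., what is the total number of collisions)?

9

692: h=9 -> slot 9
221: h=0 -> slot 0
585: h=1 -> slot 1
493: h=0, h2=14, probe 0,14 -> slot 14
284: h=9, h2=13, probe 9,5 -> slot 5
590: h=9, h2=15, probe 9,7 -> slot 7
434: h=11 -> slot 11
869: h=10 -> slot 10
733: h=10, h2=14, probe 10,7,4 -> slot 4
998: h=9, h2=7, probe 9,16 -> slot 16
46: h=9, h2=15, probe 9,7,5,3 -> slot 3
Table: [221, 585, —, 46, 733, 284, —, 590, —, 692, 869, 434, —, —, 493, —, 998]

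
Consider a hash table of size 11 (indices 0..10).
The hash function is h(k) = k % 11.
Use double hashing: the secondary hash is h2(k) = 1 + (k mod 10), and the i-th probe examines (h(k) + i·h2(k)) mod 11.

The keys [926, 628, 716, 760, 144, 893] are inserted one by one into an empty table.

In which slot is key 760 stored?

3

Insert 926: h=2, slot 2 empty => index 2.
Insert 628: h=1, slot 1 empty => index 1.
Insert 716: h=1, h2=7, slot 1 occupied => index 8.
Insert 760: h=1, h2=1, slots 1,2 occupied => index 3.
Insert 144: h=1, h2=5, slot 1 occupied => index 6.
Insert 893: h=2, h2=4, slots 2,6 occupied => index 10.
Table: [., 628, 926, 760, ., ., 144, ., 716, ., 893]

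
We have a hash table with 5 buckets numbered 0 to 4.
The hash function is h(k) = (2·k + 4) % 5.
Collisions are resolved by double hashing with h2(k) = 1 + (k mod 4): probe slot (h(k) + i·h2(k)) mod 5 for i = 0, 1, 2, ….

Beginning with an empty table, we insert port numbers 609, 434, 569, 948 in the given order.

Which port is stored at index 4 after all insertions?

Insert 609: h=2, slot 2 empty -> index 2.
Insert 434: h=2, h2=3, slot 2 occupied -> index 0.
Insert 569: h=2, h2=2, slot 2 occupied -> index 4.
Insert 948: h=0, h2=1, slot 0 occupied -> index 1.
Table: [434, 948, 609, -, 569]

569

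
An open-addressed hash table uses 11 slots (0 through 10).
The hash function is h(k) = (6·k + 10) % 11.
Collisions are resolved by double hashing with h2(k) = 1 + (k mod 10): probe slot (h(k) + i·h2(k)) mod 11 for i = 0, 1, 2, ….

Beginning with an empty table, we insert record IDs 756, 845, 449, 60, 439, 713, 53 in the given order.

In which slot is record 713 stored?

2

Insert 756: h=3, slot 3 empty → index 3.
Insert 845: h=9, slot 9 empty → index 9.
Insert 449: h=9, h2=10, slot 9 occupied → index 8.
Insert 60: h=7, slot 7 empty → index 7.
Insert 439: h=4, slot 4 empty → index 4.
Insert 713: h=9, h2=4, slot 9 occupied → index 2.
Insert 53: h=9, h2=4, slots 9,2 occupied → index 6.
Table: [-, -, 713, 756, 439, -, 53, 60, 449, 845, -]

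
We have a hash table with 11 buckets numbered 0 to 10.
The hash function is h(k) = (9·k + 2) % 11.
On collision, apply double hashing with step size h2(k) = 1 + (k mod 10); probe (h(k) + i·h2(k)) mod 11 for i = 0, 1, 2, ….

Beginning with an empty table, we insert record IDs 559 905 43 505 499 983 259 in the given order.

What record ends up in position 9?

559: h=6 → slot 6
905: h=7 → slot 7
43: h=4 → slot 4
505: h=4, h2=6, probe 4,10 → slot 10
499: h=5 → slot 5
983: h=5, h2=4, probe 5,9 → slot 9
259: h=1 → slot 1
Table: [∅, 259, ∅, ∅, 43, 499, 559, 905, ∅, 983, 505]

983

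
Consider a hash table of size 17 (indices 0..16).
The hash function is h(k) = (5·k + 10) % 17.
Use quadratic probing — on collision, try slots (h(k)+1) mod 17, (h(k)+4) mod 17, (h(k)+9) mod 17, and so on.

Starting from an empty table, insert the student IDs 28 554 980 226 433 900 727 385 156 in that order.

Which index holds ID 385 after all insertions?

6

28: h=14 -> slot 14
554: h=9 -> slot 9
980: h=14, probe 14,15 -> slot 15
226: h=1 -> slot 1
433: h=16 -> slot 16
900: h=5 -> slot 5
727: h=7 -> slot 7
385: h=14, probe 14,15,1,6 -> slot 6
156: h=8 -> slot 8
Table: [-, 226, -, -, -, 900, 385, 727, 156, 554, -, -, -, -, 28, 980, 433]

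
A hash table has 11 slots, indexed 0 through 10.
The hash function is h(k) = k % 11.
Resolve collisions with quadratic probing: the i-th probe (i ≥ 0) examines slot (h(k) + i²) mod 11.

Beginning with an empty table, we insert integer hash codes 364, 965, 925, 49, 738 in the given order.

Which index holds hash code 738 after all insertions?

Insert 364: h=1, slot 1 empty => index 1.
Insert 965: h=8, slot 8 empty => index 8.
Insert 925: h=1, slot 1 occupied => index 2.
Insert 49: h=5, slot 5 empty => index 5.
Insert 738: h=1, slots 1,2,5 occupied => index 10.
Table: [., 364, 925, ., ., 49, ., ., 965, ., 738]

10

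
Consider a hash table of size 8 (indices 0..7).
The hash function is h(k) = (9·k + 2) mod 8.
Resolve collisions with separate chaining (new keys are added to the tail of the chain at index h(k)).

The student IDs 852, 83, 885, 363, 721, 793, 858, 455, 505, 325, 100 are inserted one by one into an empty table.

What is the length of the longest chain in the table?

3

Insert 852: h=6, bucket 6 empty → new chain.
Insert 83: h=5, bucket 5 empty → new chain.
Insert 885: h=7, bucket 7 empty → new chain.
Insert 363: h=5, bucket 5 nonempty → append to chain.
Insert 721: h=3, bucket 3 empty → new chain.
Insert 793: h=3, bucket 3 nonempty → append to chain.
Insert 858: h=4, bucket 4 empty → new chain.
Insert 455: h=1, bucket 1 empty → new chain.
Insert 505: h=3, bucket 3 nonempty → append to chain.
Insert 325: h=7, bucket 7 nonempty → append to chain.
Insert 100: h=6, bucket 6 nonempty → append to chain.
Final buckets:
0: ∅
1: 455
2: ∅
3: 721 -> 793 -> 505
4: 858
5: 83 -> 363
6: 852 -> 100
7: 885 -> 325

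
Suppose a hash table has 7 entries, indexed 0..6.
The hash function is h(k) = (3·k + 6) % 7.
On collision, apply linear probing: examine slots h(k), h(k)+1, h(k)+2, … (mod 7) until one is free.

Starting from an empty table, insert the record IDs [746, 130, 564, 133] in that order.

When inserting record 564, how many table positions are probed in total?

746 hashes to 4; slot 4 is free => place at 4.
130 hashes to 4; 4 taken => place at 5.
564 hashes to 4; 4,5 taken => place at 6.
133 hashes to 6; 6 taken => place at 0.
Table: [133, -, -, -, 746, 130, 564]

3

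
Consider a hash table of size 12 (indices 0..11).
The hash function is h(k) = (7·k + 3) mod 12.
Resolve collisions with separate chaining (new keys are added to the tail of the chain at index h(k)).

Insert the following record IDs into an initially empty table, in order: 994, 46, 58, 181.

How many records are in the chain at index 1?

3

Insert 994: h=1, bucket 1 empty -> new chain.
Insert 46: h=1, bucket 1 nonempty -> append to chain.
Insert 58: h=1, bucket 1 nonempty -> append to chain.
Insert 181: h=10, bucket 10 empty -> new chain.
Final buckets:
0: -
1: 994 -> 46 -> 58
2: -
3: -
4: -
5: -
6: -
7: -
8: -
9: -
10: 181
11: -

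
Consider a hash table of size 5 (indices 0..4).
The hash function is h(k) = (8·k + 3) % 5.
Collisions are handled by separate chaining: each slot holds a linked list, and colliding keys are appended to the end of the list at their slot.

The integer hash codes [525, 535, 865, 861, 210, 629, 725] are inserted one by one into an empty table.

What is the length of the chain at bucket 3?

5

Insert 525: h=3, bucket 3 empty -> new chain.
Insert 535: h=3, bucket 3 nonempty -> append to chain.
Insert 865: h=3, bucket 3 nonempty -> append to chain.
Insert 861: h=1, bucket 1 empty -> new chain.
Insert 210: h=3, bucket 3 nonempty -> append to chain.
Insert 629: h=0, bucket 0 empty -> new chain.
Insert 725: h=3, bucket 3 nonempty -> append to chain.
Final buckets:
0: 629
1: 861
2: -
3: 525 -> 535 -> 865 -> 210 -> 725
4: -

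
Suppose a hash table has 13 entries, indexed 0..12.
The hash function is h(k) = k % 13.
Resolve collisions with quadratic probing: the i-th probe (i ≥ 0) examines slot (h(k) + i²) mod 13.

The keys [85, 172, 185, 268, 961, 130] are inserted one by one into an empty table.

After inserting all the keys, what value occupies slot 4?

85 hashes to 7; slot 7 is free => place at 7.
172 hashes to 3; slot 3 is free => place at 3.
185 hashes to 3; 3 taken => place at 4.
268 hashes to 8; slot 8 is free => place at 8.
961 hashes to 12; slot 12 is free => place at 12.
130 hashes to 0; slot 0 is free => place at 0.
Table: [130, ., ., 172, 185, ., ., 85, 268, ., ., ., 961]

185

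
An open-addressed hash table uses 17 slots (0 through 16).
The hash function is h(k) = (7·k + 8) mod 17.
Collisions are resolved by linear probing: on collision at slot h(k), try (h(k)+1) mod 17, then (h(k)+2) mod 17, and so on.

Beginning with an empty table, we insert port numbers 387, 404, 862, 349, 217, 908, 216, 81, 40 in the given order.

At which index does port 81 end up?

Insert 387: h=14, slot 14 empty => index 14.
Insert 404: h=14, slot 14 occupied => index 15.
Insert 862: h=7, slot 7 empty => index 7.
Insert 349: h=3, slot 3 empty => index 3.
Insert 217: h=14, slots 14,15 occupied => index 16.
Insert 908: h=6, slot 6 empty => index 6.
Insert 216: h=7, slot 7 occupied => index 8.
Insert 81: h=14, slots 14,15,16 occupied => index 0.
Insert 40: h=16, slots 16,0 occupied => index 1.
Table: [81, 40, _, 349, _, _, 908, 862, 216, _, _, _, _, _, 387, 404, 217]

0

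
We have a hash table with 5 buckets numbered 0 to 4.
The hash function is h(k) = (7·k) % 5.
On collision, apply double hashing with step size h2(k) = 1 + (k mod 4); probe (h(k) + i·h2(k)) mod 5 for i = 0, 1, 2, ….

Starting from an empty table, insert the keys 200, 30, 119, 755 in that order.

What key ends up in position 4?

200: h=0 → slot 0
30: h=0, h2=3, probe 0,3 → slot 3
119: h=3, h2=4, probe 3,2 → slot 2
755: h=0, h2=4, probe 0,4 → slot 4
Table: [200, ∅, 119, 30, 755]

755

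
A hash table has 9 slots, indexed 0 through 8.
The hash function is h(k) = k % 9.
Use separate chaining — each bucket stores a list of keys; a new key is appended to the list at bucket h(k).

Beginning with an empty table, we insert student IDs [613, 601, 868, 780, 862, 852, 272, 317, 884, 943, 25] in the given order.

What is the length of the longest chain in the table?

4

Insert 613: h=1, bucket 1 empty -> new chain.
Insert 601: h=7, bucket 7 empty -> new chain.
Insert 868: h=4, bucket 4 empty -> new chain.
Insert 780: h=6, bucket 6 empty -> new chain.
Insert 862: h=7, bucket 7 nonempty -> append to chain.
Insert 852: h=6, bucket 6 nonempty -> append to chain.
Insert 272: h=2, bucket 2 empty -> new chain.
Insert 317: h=2, bucket 2 nonempty -> append to chain.
Insert 884: h=2, bucket 2 nonempty -> append to chain.
Insert 943: h=7, bucket 7 nonempty -> append to chain.
Insert 25: h=7, bucket 7 nonempty -> append to chain.
Final buckets:
0: -
1: 613
2: 272 -> 317 -> 884
3: -
4: 868
5: -
6: 780 -> 852
7: 601 -> 862 -> 943 -> 25
8: -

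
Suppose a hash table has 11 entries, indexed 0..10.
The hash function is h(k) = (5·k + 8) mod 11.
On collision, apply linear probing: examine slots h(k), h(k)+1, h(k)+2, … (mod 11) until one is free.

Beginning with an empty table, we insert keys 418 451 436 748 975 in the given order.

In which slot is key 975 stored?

1

418: h=8 → slot 8
451: h=8, probe 8,9 → slot 9
436: h=10 → slot 10
748: h=8, probe 8,9,10,0 → slot 0
975: h=10, probe 10,0,1 → slot 1
Table: [748, 975, _, _, _, _, _, _, 418, 451, 436]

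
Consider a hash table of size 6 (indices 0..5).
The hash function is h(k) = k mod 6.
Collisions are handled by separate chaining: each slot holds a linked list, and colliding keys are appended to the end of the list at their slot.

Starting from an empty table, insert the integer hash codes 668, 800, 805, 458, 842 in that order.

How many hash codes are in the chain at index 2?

Insert 668: h=2, bucket 2 empty -> new chain.
Insert 800: h=2, bucket 2 nonempty -> append to chain.
Insert 805: h=1, bucket 1 empty -> new chain.
Insert 458: h=2, bucket 2 nonempty -> append to chain.
Insert 842: h=2, bucket 2 nonempty -> append to chain.
Final buckets:
0: ∅
1: 805
2: 668 -> 800 -> 458 -> 842
3: ∅
4: ∅
5: ∅

4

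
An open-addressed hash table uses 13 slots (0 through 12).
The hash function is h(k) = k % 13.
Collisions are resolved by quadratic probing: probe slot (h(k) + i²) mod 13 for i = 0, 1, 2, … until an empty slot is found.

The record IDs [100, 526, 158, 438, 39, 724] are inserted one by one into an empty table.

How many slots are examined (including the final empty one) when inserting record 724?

4

100: h=9 => slot 9
526: h=6 => slot 6
158: h=2 => slot 2
438: h=9, probe 9,10 => slot 10
39: h=0 => slot 0
724: h=9, probe 9,10,0,5 => slot 5
Table: [39, _, 158, _, _, 724, 526, _, _, 100, 438, _, _]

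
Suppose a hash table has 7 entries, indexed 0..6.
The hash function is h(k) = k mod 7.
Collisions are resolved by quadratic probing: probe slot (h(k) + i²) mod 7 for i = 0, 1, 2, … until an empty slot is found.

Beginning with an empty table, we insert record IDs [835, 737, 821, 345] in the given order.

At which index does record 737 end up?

3

Insert 835: h=2, slot 2 empty => index 2.
Insert 737: h=2, slot 2 occupied => index 3.
Insert 821: h=2, slots 2,3 occupied => index 6.
Insert 345: h=2, slots 2,3,6 occupied => index 4.
Table: [., ., 835, 737, 345, ., 821]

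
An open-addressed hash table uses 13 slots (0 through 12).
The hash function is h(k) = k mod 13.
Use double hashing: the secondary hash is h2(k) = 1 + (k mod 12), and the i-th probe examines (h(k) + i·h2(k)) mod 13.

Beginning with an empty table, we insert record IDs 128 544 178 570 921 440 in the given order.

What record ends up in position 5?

570

128 hashes to 11; slot 11 is free → place at 11.
544 hashes to 11, h2=5; 11 taken → place at 3.
178 hashes to 9; slot 9 is free → place at 9.
570 hashes to 11, h2=7; 11 taken → place at 5.
921 hashes to 11, h2=10; 11 taken → place at 8.
440 hashes to 11, h2=9; 11 taken → place at 7.
Table: [_, _, _, 544, _, 570, _, 440, 921, 178, _, 128, _]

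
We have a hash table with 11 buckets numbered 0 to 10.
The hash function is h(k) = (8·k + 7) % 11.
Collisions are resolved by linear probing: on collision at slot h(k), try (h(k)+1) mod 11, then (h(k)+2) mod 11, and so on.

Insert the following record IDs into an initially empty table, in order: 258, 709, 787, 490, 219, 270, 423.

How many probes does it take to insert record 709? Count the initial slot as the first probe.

2

258: h=3 -> slot 3
709: h=3, probe 3,4 -> slot 4
787: h=0 -> slot 0
490: h=0, probe 0,1 -> slot 1
219: h=10 -> slot 10
270: h=0, probe 0,1,2 -> slot 2
423: h=3, probe 3,4,5 -> slot 5
Table: [787, 490, 270, 258, 709, 423, ., ., ., ., 219]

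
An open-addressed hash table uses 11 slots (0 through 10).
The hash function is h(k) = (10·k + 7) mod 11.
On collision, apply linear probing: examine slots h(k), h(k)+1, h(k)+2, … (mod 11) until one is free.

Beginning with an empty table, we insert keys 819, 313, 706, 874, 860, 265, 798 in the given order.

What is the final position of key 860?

Insert 819: h=2, slot 2 empty -> index 2.
Insert 313: h=2, slot 2 occupied -> index 3.
Insert 706: h=5, slot 5 empty -> index 5.
Insert 874: h=2, slots 2,3 occupied -> index 4.
Insert 860: h=5, slot 5 occupied -> index 6.
Insert 265: h=6, slot 6 occupied -> index 7.
Insert 798: h=1, slot 1 empty -> index 1.
Table: [-, 798, 819, 313, 874, 706, 860, 265, -, -, -]

6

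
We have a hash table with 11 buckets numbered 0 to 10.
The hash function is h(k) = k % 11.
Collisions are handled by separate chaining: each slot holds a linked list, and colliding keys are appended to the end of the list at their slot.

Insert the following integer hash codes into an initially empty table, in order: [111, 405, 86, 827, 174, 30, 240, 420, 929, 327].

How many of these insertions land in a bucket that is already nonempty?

111 -> bucket 1
405 -> bucket 9
86 -> bucket 9 (collision)
827 -> bucket 2
174 -> bucket 9 (collision)
30 -> bucket 8
240 -> bucket 9 (collision)
420 -> bucket 2 (collision)
929 -> bucket 5
327 -> bucket 8 (collision)
Final buckets:
0: —
1: 111
2: 827 -> 420
3: —
4: —
5: 929
6: —
7: —
8: 30 -> 327
9: 405 -> 86 -> 174 -> 240
10: —

5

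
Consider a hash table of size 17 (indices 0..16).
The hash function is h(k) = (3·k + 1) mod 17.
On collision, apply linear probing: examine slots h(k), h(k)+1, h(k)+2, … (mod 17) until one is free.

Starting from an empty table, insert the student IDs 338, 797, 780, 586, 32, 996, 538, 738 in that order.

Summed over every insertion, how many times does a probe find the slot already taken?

Insert 338: h=12, slot 12 empty => index 12.
Insert 797: h=12, slot 12 occupied => index 13.
Insert 780: h=12, slots 12,13 occupied => index 14.
Insert 586: h=8, slot 8 empty => index 8.
Insert 32: h=12, slots 12,13,14 occupied => index 15.
Insert 996: h=14, slots 14,15 occupied => index 16.
Insert 538: h=0, slot 0 empty => index 0.
Insert 738: h=5, slot 5 empty => index 5.
Table: [538, ., ., ., ., 738, ., ., 586, ., ., ., 338, 797, 780, 32, 996]

8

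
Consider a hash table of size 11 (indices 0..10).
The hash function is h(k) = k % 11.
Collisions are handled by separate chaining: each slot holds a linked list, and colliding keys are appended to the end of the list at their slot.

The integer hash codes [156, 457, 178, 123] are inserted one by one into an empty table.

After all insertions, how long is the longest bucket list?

Insert 156: h=2, bucket 2 empty → new chain.
Insert 457: h=6, bucket 6 empty → new chain.
Insert 178: h=2, bucket 2 nonempty → append to chain.
Insert 123: h=2, bucket 2 nonempty → append to chain.
Final buckets:
0: -
1: -
2: 156 -> 178 -> 123
3: -
4: -
5: -
6: 457
7: -
8: -
9: -
10: -

3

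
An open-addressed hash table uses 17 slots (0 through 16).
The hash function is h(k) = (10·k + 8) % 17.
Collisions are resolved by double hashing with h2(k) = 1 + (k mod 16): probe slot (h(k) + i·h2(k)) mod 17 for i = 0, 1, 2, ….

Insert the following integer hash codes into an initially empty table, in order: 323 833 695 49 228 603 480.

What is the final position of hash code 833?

323: h=8 -> slot 8
833: h=8, h2=2, probe 8,10 -> slot 10
695: h=5 -> slot 5
49: h=5, h2=2, probe 5,7 -> slot 7
228: h=10, h2=5, probe 10,15 -> slot 15
603: h=3 -> slot 3
480: h=14 -> slot 14
Table: [., ., ., 603, ., 695, ., 49, 323, ., 833, ., ., ., 480, 228, .]

10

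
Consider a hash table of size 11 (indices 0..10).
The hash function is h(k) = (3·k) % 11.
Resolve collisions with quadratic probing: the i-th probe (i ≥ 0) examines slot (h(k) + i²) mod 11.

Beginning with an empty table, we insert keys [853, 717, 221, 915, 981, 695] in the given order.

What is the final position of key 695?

0

853: h=7 -> slot 7
717: h=6 -> slot 6
221: h=3 -> slot 3
915: h=6, probe 6,7,10 -> slot 10
981: h=6, probe 6,7,10,4 -> slot 4
695: h=6, probe 6,7,10,4,0 -> slot 0
Table: [695, ., ., 221, 981, ., 717, 853, ., ., 915]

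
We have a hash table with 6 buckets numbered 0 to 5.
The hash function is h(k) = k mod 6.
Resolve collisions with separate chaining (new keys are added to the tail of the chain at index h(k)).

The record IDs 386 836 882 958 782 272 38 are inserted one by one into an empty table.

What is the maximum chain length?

386 → bucket 2
836 → bucket 2 (collision)
882 → bucket 0
958 → bucket 4
782 → bucket 2 (collision)
272 → bucket 2 (collision)
38 → bucket 2 (collision)
Final buckets:
0: 882
1: —
2: 386 -> 836 -> 782 -> 272 -> 38
3: —
4: 958
5: —

5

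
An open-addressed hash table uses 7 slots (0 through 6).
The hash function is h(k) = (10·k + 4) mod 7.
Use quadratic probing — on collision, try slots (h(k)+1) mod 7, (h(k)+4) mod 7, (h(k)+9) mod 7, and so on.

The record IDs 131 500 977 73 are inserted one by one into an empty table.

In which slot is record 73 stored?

0

131 hashes to 5; slot 5 is free => place at 5.
500 hashes to 6; slot 6 is free => place at 6.
977 hashes to 2; slot 2 is free => place at 2.
73 hashes to 6; 6 taken => place at 0.
Table: [73, _, 977, _, _, 131, 500]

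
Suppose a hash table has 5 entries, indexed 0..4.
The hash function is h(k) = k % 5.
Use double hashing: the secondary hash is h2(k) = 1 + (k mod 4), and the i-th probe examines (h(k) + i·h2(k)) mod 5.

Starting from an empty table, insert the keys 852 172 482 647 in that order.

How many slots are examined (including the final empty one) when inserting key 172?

2

Insert 852: h=2, slot 2 empty -> index 2.
Insert 172: h=2, h2=1, slot 2 occupied -> index 3.
Insert 482: h=2, h2=3, slot 2 occupied -> index 0.
Insert 647: h=2, h2=4, slot 2 occupied -> index 1.
Table: [482, 647, 852, 172, —]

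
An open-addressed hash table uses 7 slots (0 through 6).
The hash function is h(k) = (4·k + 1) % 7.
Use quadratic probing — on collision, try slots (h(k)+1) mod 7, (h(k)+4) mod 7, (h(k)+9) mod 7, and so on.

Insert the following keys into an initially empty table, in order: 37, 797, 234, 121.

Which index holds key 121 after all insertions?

3

Insert 37: h=2, slot 2 empty -> index 2.
Insert 797: h=4, slot 4 empty -> index 4.
Insert 234: h=6, slot 6 empty -> index 6.
Insert 121: h=2, slot 2 occupied -> index 3.
Table: [., ., 37, 121, 797, ., 234]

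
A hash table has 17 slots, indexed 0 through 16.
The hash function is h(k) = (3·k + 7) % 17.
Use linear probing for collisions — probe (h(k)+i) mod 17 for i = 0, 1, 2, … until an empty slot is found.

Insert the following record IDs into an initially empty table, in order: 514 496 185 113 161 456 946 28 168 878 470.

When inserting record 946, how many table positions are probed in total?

2

Insert 514: h=2, slot 2 empty => index 2.
Insert 496: h=16, slot 16 empty => index 16.
Insert 185: h=1, slot 1 empty => index 1.
Insert 113: h=6, slot 6 empty => index 6.
Insert 161: h=14, slot 14 empty => index 14.
Insert 456: h=15, slot 15 empty => index 15.
Insert 946: h=6, slot 6 occupied => index 7.
Insert 28: h=6, slots 6,7 occupied => index 8.
Insert 168: h=1, slots 1,2 occupied => index 3.
Insert 878: h=6, slots 6,7,8 occupied => index 9.
Insert 470: h=6, slots 6,7,8,9 occupied => index 10.
Table: [—, 185, 514, 168, —, —, 113, 946, 28, 878, 470, —, —, —, 161, 456, 496]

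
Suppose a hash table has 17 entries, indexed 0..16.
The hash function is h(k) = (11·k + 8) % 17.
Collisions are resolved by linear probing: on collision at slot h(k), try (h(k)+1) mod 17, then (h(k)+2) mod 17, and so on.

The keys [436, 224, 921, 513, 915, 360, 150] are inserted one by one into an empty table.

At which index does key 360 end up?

Insert 436: h=10, slot 10 empty -> index 10.
Insert 224: h=7, slot 7 empty -> index 7.
Insert 921: h=7, slot 7 occupied -> index 8.
Insert 513: h=7, slots 7,8 occupied -> index 9.
Insert 915: h=9, slots 9,10 occupied -> index 11.
Insert 360: h=7, slots 7,8,9,10,11 occupied -> index 12.
Insert 150: h=9, slots 9,10,11,12 occupied -> index 13.
Table: [., ., ., ., ., ., ., 224, 921, 513, 436, 915, 360, 150, ., ., .]

12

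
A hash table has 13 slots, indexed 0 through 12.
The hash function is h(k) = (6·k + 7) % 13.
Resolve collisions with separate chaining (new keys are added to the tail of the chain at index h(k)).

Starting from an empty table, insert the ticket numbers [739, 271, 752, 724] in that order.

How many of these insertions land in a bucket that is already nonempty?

2

Insert 739: h=8, bucket 8 empty -> new chain.
Insert 271: h=8, bucket 8 nonempty -> append to chain.
Insert 752: h=8, bucket 8 nonempty -> append to chain.
Insert 724: h=9, bucket 9 empty -> new chain.
Final buckets:
0: -
1: -
2: -
3: -
4: -
5: -
6: -
7: -
8: 739 -> 271 -> 752
9: 724
10: -
11: -
12: -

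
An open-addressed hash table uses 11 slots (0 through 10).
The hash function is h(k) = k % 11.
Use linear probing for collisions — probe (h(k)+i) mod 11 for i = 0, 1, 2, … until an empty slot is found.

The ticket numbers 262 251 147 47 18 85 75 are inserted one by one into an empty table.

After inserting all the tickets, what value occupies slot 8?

85

262 hashes to 9; slot 9 is free → place at 9.
251 hashes to 9; 9 taken → place at 10.
147 hashes to 4; slot 4 is free → place at 4.
47 hashes to 3; slot 3 is free → place at 3.
18 hashes to 7; slot 7 is free → place at 7.
85 hashes to 8; slot 8 is free → place at 8.
75 hashes to 9; 9,10 taken → place at 0.
Table: [75, —, —, 47, 147, —, —, 18, 85, 262, 251]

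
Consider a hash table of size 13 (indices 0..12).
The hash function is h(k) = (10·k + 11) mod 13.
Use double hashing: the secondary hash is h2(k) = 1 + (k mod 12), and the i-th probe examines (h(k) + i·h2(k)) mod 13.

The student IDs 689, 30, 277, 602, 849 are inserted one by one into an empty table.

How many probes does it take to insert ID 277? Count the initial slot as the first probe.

689: h=11 → slot 11
30: h=12 → slot 12
277: h=12, h2=2, probe 12,1 → slot 1
602: h=12, h2=3, probe 12,2 → slot 2
849: h=12, h2=10, probe 12,9 → slot 9
Table: [., 277, 602, ., ., ., ., ., ., 849, ., 689, 30]

2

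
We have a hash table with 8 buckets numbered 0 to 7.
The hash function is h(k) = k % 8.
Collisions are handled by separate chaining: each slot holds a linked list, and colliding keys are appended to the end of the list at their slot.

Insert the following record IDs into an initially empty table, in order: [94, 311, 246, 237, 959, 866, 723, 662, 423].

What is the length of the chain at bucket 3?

1

Insert 94: h=6, bucket 6 empty → new chain.
Insert 311: h=7, bucket 7 empty → new chain.
Insert 246: h=6, bucket 6 nonempty → append to chain.
Insert 237: h=5, bucket 5 empty → new chain.
Insert 959: h=7, bucket 7 nonempty → append to chain.
Insert 866: h=2, bucket 2 empty → new chain.
Insert 723: h=3, bucket 3 empty → new chain.
Insert 662: h=6, bucket 6 nonempty → append to chain.
Insert 423: h=7, bucket 7 nonempty → append to chain.
Final buckets:
0: .
1: .
2: 866
3: 723
4: .
5: 237
6: 94 -> 246 -> 662
7: 311 -> 959 -> 423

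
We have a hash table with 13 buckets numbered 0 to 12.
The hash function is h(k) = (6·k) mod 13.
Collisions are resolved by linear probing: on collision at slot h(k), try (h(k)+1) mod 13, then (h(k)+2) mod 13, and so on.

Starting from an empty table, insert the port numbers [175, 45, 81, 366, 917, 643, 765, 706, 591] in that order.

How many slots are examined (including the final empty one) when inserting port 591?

8

Insert 175: h=10, slot 10 empty → index 10.
Insert 45: h=10, slot 10 occupied → index 11.
Insert 81: h=5, slot 5 empty → index 5.
Insert 366: h=12, slot 12 empty → index 12.
Insert 917: h=3, slot 3 empty → index 3.
Insert 643: h=10, slots 10,11,12 occupied → index 0.
Insert 765: h=1, slot 1 empty → index 1.
Insert 706: h=11, slots 11,12,0,1 occupied → index 2.
Insert 591: h=10, slots 10,11,12,0,1,2,3 occupied → index 4.
Table: [643, 765, 706, 917, 591, 81, -, -, -, -, 175, 45, 366]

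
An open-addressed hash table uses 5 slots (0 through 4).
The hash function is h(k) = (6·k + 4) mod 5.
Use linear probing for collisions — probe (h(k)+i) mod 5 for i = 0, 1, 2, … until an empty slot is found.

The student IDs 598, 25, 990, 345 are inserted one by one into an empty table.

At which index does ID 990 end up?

0

598: h=2 → slot 2
25: h=4 → slot 4
990: h=4, probe 4,0 → slot 0
345: h=4, probe 4,0,1 → slot 1
Table: [990, 345, 598, ., 25]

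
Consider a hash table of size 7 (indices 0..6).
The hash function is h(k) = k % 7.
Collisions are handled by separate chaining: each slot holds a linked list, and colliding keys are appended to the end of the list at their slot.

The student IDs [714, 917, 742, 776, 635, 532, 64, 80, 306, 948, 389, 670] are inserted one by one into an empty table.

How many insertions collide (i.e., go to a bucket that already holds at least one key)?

6

Insert 714: h=0, bucket 0 empty → new chain.
Insert 917: h=0, bucket 0 nonempty → append to chain.
Insert 742: h=0, bucket 0 nonempty → append to chain.
Insert 776: h=6, bucket 6 empty → new chain.
Insert 635: h=5, bucket 5 empty → new chain.
Insert 532: h=0, bucket 0 nonempty → append to chain.
Insert 64: h=1, bucket 1 empty → new chain.
Insert 80: h=3, bucket 3 empty → new chain.
Insert 306: h=5, bucket 5 nonempty → append to chain.
Insert 948: h=3, bucket 3 nonempty → append to chain.
Insert 389: h=4, bucket 4 empty → new chain.
Insert 670: h=5, bucket 5 nonempty → append to chain.
Final buckets:
0: 714 -> 917 -> 742 -> 532
1: 64
2: —
3: 80 -> 948
4: 389
5: 635 -> 306 -> 670
6: 776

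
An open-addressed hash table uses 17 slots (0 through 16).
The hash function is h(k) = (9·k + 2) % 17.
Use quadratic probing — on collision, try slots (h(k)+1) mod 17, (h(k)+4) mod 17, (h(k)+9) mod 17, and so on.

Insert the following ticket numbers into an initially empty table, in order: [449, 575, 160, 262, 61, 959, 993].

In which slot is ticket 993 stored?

13

449: h=14 => slot 14
575: h=9 => slot 9
160: h=14, probe 14,15 => slot 15
262: h=14, probe 14,15,1 => slot 1
61: h=7 => slot 7
959: h=14, probe 14,15,1,6 => slot 6
993: h=14, probe 14,15,1,6,13 => slot 13
Table: [∅, 262, ∅, ∅, ∅, ∅, 959, 61, ∅, 575, ∅, ∅, ∅, 993, 449, 160, ∅]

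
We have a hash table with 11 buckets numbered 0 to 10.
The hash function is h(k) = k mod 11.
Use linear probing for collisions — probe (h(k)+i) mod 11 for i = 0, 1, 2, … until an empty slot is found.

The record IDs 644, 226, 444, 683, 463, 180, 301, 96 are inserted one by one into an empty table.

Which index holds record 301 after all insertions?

Insert 644: h=6, slot 6 empty => index 6.
Insert 226: h=6, slot 6 occupied => index 7.
Insert 444: h=4, slot 4 empty => index 4.
Insert 683: h=1, slot 1 empty => index 1.
Insert 463: h=1, slot 1 occupied => index 2.
Insert 180: h=4, slot 4 occupied => index 5.
Insert 301: h=4, slots 4,5,6,7 occupied => index 8.
Insert 96: h=8, slot 8 occupied => index 9.
Table: [∅, 683, 463, ∅, 444, 180, 644, 226, 301, 96, ∅]

8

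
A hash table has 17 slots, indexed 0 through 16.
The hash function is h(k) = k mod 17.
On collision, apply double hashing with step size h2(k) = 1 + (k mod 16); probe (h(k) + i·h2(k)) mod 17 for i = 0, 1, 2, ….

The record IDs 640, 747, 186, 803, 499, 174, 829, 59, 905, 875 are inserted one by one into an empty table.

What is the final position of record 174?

2

Insert 640: h=11, slot 11 empty => index 11.
Insert 747: h=16, slot 16 empty => index 16.
Insert 186: h=16, h2=11, slot 16 occupied => index 10.
Insert 803: h=4, slot 4 empty => index 4.
Insert 499: h=6, slot 6 empty => index 6.
Insert 174: h=4, h2=15, slot 4 occupied => index 2.
Insert 829: h=13, slot 13 empty => index 13.
Insert 59: h=8, slot 8 empty => index 8.
Insert 905: h=4, h2=10, slot 4 occupied => index 14.
Insert 875: h=8, h2=12, slot 8 occupied => index 3.
Table: [., ., 174, 875, 803, ., 499, ., 59, ., 186, 640, ., 829, 905, ., 747]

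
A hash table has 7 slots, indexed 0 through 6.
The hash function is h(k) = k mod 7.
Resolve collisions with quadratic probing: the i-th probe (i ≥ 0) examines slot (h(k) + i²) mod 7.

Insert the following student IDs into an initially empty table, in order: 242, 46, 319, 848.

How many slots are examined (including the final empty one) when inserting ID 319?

3

242 hashes to 4; slot 4 is free -> place at 4.
46 hashes to 4; 4 taken -> place at 5.
319 hashes to 4; 4,5 taken -> place at 1.
848 hashes to 1; 1 taken -> place at 2.
Table: [-, 319, 848, -, 242, 46, -]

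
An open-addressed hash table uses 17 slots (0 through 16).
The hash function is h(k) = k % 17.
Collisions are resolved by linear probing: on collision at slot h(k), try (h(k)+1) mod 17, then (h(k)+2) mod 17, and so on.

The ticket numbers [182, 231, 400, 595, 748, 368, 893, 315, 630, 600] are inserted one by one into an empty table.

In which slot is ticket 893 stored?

13

182: h=12 => slot 12
231: h=10 => slot 10
400: h=9 => slot 9
595: h=0 => slot 0
748: h=0, probe 0,1 => slot 1
368: h=11 => slot 11
893: h=9, probe 9,10,11,12,13 => slot 13
315: h=9, probe 9,10,11,12,13,14 => slot 14
630: h=1, probe 1,2 => slot 2
600: h=5 => slot 5
Table: [595, 748, 630, ∅, ∅, 600, ∅, ∅, ∅, 400, 231, 368, 182, 893, 315, ∅, ∅]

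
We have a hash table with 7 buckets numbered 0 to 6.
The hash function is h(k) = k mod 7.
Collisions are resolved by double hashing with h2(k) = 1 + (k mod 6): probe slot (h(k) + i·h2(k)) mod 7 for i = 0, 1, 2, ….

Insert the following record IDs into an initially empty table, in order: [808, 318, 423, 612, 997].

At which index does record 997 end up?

2

Insert 808: h=3, slot 3 empty => index 3.
Insert 318: h=3, h2=1, slot 3 occupied => index 4.
Insert 423: h=3, h2=4, slot 3 occupied => index 0.
Insert 612: h=3, h2=1, slots 3,4 occupied => index 5.
Insert 997: h=3, h2=2, slots 3,5,0 occupied => index 2.
Table: [423, —, 997, 808, 318, 612, —]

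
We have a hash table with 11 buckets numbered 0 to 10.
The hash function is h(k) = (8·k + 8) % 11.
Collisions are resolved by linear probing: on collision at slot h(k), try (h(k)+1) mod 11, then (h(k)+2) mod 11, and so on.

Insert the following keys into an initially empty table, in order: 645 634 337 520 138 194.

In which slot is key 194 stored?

645: h=9 → slot 9
634: h=9, probe 9,10 → slot 10
337: h=9, probe 9,10,0 → slot 0
520: h=10, probe 10,0,1 → slot 1
138: h=1, probe 1,2 → slot 2
194: h=9, probe 9,10,0,1,2,3 → slot 3
Table: [337, 520, 138, 194, _, _, _, _, _, 645, 634]

3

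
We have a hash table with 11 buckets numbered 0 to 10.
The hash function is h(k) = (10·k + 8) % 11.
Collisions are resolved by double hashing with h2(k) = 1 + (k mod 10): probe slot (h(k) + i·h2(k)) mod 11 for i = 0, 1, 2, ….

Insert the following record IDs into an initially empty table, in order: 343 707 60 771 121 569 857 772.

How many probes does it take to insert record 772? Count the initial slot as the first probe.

3

343 hashes to 6; slot 6 is free -> place at 6.
707 hashes to 5; slot 5 is free -> place at 5.
60 hashes to 3; slot 3 is free -> place at 3.
771 hashes to 7; slot 7 is free -> place at 7.
121 hashes to 8; slot 8 is free -> place at 8.
569 hashes to 0; slot 0 is free -> place at 0.
857 hashes to 9; slot 9 is free -> place at 9.
772 hashes to 6, h2=3; 6,9 taken -> place at 1.
Table: [569, 772, ∅, 60, ∅, 707, 343, 771, 121, 857, ∅]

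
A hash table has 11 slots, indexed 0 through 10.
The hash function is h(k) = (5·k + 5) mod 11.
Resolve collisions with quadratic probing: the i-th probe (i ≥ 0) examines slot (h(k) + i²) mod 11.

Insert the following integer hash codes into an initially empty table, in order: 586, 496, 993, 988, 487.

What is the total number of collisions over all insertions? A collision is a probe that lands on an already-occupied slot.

Insert 586: h=9, slot 9 empty → index 9.
Insert 496: h=10, slot 10 empty → index 10.
Insert 993: h=9, slots 9,10 occupied → index 2.
Insert 988: h=6, slot 6 empty → index 6.
Insert 487: h=9, slots 9,10,2 occupied → index 7.
Table: [∅, ∅, 993, ∅, ∅, ∅, 988, 487, ∅, 586, 496]

5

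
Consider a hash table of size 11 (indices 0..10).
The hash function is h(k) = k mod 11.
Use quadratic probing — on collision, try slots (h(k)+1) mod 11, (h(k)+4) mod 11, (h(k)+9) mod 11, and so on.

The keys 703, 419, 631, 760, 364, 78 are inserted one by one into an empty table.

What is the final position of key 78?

Insert 703: h=10, slot 10 empty -> index 10.
Insert 419: h=1, slot 1 empty -> index 1.
Insert 631: h=4, slot 4 empty -> index 4.
Insert 760: h=1, slot 1 occupied -> index 2.
Insert 364: h=1, slots 1,2 occupied -> index 5.
Insert 78: h=1, slots 1,2,5,10 occupied -> index 6.
Table: [∅, 419, 760, ∅, 631, 364, 78, ∅, ∅, ∅, 703]

6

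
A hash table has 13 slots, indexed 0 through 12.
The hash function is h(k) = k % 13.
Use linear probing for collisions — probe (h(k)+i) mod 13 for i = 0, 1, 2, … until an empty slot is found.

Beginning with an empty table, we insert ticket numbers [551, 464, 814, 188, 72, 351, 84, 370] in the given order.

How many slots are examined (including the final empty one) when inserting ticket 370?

551: h=5 -> slot 5
464: h=9 -> slot 9
814: h=8 -> slot 8
188: h=6 -> slot 6
72: h=7 -> slot 7
351: h=0 -> slot 0
84: h=6, probe 6,7,8,9,10 -> slot 10
370: h=6, probe 6,7,8,9,10,11 -> slot 11
Table: [351, —, —, —, —, 551, 188, 72, 814, 464, 84, 370, —]

6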